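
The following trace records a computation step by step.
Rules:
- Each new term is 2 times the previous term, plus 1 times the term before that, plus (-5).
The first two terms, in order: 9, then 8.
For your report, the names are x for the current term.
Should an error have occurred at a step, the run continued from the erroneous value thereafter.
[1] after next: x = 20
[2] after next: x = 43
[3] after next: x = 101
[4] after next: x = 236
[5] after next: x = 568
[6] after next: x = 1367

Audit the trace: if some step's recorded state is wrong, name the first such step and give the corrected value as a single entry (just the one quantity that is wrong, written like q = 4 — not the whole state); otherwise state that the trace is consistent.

step 4, x = 240

Recomputing the run from the initial state:
step 1: x = 20
step 2: x = 43
step 3: x = 101
step 4: x = 240
step 5: x = 576
step 6: x = 1387
The first disagreement with the trace is at step 4, where the value should be x = 240.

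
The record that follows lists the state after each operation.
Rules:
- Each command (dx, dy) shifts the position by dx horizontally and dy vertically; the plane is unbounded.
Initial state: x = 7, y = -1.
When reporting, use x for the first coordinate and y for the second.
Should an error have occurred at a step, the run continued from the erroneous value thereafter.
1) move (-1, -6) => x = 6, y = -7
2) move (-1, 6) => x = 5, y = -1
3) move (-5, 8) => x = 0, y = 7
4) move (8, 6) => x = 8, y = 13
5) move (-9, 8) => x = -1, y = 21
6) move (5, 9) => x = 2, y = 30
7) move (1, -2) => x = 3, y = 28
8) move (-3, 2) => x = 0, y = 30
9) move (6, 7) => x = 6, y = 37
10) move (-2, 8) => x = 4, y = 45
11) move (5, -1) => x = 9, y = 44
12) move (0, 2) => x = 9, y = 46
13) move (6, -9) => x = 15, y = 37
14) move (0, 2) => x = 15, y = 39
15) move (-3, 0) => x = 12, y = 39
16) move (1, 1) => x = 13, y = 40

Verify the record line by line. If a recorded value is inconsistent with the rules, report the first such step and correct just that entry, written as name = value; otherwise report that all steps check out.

Recomputing the run from the initial state:
step 1: x = 6, y = -7
step 2: x = 5, y = -1
step 3: x = 0, y = 7
step 4: x = 8, y = 13
step 5: x = -1, y = 21
step 6: x = 4, y = 30
step 7: x = 5, y = 28
step 8: x = 2, y = 30
step 9: x = 8, y = 37
step 10: x = 6, y = 45
step 11: x = 11, y = 44
step 12: x = 11, y = 46
step 13: x = 17, y = 37
step 14: x = 17, y = 39
step 15: x = 14, y = 39
step 16: x = 15, y = 40
The first disagreement with the record is at step 6, where the value should be x = 4.

step 6, x = 4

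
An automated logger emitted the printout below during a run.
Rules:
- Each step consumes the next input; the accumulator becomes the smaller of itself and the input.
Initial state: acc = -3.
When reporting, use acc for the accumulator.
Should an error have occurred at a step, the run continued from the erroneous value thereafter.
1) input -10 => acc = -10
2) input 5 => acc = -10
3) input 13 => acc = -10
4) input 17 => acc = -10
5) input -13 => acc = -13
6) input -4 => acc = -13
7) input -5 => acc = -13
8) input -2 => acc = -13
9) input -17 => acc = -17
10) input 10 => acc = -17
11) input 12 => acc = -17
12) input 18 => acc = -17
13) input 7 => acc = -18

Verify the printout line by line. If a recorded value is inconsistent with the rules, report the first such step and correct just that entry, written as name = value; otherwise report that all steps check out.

step 13, acc = -17

Recomputing the run from the initial state:
step 1: acc = -10
step 2: acc = -10
step 3: acc = -10
step 4: acc = -10
step 5: acc = -13
step 6: acc = -13
step 7: acc = -13
step 8: acc = -13
step 9: acc = -17
step 10: acc = -17
step 11: acc = -17
step 12: acc = -17
step 13: acc = -17
The first disagreement with the printout is at step 13, where the value should be acc = -17.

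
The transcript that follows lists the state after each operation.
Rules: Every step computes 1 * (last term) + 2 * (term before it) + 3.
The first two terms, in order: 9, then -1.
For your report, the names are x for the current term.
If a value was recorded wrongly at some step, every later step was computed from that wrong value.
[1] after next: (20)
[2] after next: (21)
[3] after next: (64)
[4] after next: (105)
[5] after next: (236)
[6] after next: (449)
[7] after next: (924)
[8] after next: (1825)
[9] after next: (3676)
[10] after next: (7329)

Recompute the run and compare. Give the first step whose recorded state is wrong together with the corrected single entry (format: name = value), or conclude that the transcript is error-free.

step 1: x = 1*(-1) + (2)*(9) + (3) = 20 -> no discrepancy
step 2: x = 1*(20) + (2)*(-1) + (3) = 21 -> in agreement
step 3: x = 1*(21) + (2)*(20) + (3) = 64 -> agrees with the transcript
step 4: x = 1*(64) + (2)*(21) + (3) = 109 -> first mismatch against the transcript
Conclusion: step 4 carries the first error; the entry should be x = 109.

step 4, x = 109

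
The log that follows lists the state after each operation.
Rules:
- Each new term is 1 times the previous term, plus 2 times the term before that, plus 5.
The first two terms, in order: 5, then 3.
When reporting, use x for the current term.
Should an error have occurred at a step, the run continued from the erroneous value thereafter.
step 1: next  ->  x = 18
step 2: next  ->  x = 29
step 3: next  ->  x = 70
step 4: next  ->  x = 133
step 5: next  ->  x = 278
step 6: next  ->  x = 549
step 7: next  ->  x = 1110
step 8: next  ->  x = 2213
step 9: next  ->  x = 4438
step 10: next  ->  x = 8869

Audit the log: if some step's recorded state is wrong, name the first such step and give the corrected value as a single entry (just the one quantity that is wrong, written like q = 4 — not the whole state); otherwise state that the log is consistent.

step 1: x = 1*(3) + (2)*(5) + (5) = 18 -> no discrepancy
step 2: x = 1*(18) + (2)*(3) + (5) = 29 -> same as recorded
step 3: x = 1*(29) + (2)*(18) + (5) = 70 -> matches
step 4: x = 1*(70) + (2)*(29) + (5) = 133 -> no discrepancy
step 5: x = 1*(133) + (2)*(70) + (5) = 278 -> consistent with the log
step 6: x = 1*(278) + (2)*(133) + (5) = 549 -> verified
step 7: x = 1*(549) + (2)*(278) + (5) = 1110 -> consistent with the log
step 8: x = 1*(1110) + (2)*(549) + (5) = 2213 -> confirmed correct
step 9: x = 1*(2213) + (2)*(1110) + (5) = 4438 -> matches
step 10: x = 1*(4438) + (2)*(2213) + (5) = 8869 -> agrees with the log
No step deviates from the rules.

no error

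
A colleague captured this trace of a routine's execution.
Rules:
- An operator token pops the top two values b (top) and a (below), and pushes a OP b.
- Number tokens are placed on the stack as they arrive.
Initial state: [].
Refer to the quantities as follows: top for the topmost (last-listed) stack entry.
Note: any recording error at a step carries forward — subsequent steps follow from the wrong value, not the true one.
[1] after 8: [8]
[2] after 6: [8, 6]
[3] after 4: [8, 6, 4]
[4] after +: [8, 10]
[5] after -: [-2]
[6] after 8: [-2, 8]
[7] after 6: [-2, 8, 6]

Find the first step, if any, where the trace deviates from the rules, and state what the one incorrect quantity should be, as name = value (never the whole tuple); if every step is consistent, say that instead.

no error

Step 1: push 8: top = 8 — consistent with the trace.
Step 2: push 6: top = 6 — matches.
Step 3: push 4: top = 4 — exactly as logged.
Step 4: 6 + 4 = 10 — in agreement.
Step 5: 8 - 10 = -2 — same as recorded.
Step 6: push 8: top = 8 — in agreement.
Step 7: push 6: top = 6 — verified.
Every step is consistent.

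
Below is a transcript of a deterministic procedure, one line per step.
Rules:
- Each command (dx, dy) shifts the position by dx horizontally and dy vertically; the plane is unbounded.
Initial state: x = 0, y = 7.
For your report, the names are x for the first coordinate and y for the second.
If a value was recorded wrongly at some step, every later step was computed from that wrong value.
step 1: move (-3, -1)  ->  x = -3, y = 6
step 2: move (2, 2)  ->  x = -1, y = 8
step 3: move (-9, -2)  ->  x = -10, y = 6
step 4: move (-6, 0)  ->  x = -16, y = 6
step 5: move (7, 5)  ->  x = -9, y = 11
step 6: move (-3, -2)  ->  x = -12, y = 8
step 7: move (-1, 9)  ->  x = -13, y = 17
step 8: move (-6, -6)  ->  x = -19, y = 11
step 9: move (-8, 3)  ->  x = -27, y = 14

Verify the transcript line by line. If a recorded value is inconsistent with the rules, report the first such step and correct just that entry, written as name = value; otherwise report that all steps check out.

Recomputing the run from the initial state:
step 1: x = -3, y = 6
step 2: x = -1, y = 8
step 3: x = -10, y = 6
step 4: x = -16, y = 6
step 5: x = -9, y = 11
step 6: x = -12, y = 9
step 7: x = -13, y = 18
step 8: x = -19, y = 12
step 9: x = -27, y = 15
The first disagreement with the transcript is at step 6, where the value should be y = 9.

step 6, y = 9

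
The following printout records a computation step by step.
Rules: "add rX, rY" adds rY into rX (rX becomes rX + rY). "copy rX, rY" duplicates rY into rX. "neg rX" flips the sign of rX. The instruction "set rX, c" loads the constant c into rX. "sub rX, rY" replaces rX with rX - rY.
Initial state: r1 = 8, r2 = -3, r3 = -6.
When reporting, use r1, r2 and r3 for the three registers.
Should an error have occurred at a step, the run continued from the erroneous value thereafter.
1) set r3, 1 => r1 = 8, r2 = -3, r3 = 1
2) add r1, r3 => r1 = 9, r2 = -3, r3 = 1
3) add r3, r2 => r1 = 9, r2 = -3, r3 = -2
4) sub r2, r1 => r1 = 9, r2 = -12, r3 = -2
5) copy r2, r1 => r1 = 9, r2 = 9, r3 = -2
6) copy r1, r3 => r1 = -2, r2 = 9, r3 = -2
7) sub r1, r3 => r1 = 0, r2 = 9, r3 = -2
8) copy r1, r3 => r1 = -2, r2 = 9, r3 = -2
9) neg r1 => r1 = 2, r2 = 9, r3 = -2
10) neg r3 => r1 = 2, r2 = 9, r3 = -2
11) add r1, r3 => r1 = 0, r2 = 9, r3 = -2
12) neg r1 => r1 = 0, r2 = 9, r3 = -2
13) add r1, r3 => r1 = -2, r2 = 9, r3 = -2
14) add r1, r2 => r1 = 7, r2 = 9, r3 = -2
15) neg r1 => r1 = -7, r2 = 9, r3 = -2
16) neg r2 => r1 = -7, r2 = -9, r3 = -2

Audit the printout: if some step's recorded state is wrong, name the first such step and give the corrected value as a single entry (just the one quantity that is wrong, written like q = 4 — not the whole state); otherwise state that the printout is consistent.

step 10, r3 = 2

step 1: r3 = 1 -> exactly as logged
step 2: r1 = 8 + 1 = 9 -> no discrepancy
step 3: r3 = 1 + -3 = -2 -> no discrepancy
step 4: r2 = -3 - 9 = -12 -> verified
step 5: r2 = 9 -> in agreement
step 6: r1 = -2 -> in agreement
step 7: r1 = -2 - -2 = 0 -> confirmed correct
step 8: r1 = -2 -> no discrepancy
step 9: r1 = -(-2) = 2 -> matches
step 10: r3 = -(-2) = 2 -> the printout disagrees here
The earliest wrong entry is at step 10: it should read r3 = 2.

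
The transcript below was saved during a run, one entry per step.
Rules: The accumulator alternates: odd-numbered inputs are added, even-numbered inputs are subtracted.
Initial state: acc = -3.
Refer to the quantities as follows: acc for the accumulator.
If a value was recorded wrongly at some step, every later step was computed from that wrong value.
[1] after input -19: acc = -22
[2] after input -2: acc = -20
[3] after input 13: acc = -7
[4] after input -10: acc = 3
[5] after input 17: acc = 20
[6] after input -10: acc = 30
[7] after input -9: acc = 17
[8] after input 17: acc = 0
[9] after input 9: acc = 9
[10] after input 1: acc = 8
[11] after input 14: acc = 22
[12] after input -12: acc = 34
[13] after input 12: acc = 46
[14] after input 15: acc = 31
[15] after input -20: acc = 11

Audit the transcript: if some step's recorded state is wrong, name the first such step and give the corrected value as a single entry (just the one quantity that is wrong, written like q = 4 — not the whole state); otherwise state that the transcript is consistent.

Recomputing the run from the initial state:
step 1: acc = -22
step 2: acc = -20
step 3: acc = -7
step 4: acc = 3
step 5: acc = 20
step 6: acc = 30
step 7: acc = 21
step 8: acc = 4
step 9: acc = 13
step 10: acc = 12
step 11: acc = 26
step 12: acc = 38
step 13: acc = 50
step 14: acc = 35
step 15: acc = 15
The first disagreement with the transcript is at step 7, where the value should be acc = 21.

step 7, acc = 21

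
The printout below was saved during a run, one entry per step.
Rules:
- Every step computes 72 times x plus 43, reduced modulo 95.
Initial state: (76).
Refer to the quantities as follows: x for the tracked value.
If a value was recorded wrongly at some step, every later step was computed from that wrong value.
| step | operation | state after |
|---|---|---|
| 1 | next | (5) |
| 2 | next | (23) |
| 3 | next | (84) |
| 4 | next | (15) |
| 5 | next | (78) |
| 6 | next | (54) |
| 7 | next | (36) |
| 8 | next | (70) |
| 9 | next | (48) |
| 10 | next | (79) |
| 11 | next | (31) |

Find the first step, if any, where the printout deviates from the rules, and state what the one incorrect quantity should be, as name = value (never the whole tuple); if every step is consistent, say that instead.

Step 1: x = (72*76 + 43) mod 95 = 5 — checks out.
Step 2: x = (72*5 + 43) mod 95 = 23 — consistent with the printout.
Step 3: x = (72*23 + 43) mod 95 = 84 — confirmed correct.
Step 4: x = (72*84 + 43) mod 95 = 11 — a discrepancy with the printout.
Step 4 is the first one off; corrected, x = 11.

step 4, x = 11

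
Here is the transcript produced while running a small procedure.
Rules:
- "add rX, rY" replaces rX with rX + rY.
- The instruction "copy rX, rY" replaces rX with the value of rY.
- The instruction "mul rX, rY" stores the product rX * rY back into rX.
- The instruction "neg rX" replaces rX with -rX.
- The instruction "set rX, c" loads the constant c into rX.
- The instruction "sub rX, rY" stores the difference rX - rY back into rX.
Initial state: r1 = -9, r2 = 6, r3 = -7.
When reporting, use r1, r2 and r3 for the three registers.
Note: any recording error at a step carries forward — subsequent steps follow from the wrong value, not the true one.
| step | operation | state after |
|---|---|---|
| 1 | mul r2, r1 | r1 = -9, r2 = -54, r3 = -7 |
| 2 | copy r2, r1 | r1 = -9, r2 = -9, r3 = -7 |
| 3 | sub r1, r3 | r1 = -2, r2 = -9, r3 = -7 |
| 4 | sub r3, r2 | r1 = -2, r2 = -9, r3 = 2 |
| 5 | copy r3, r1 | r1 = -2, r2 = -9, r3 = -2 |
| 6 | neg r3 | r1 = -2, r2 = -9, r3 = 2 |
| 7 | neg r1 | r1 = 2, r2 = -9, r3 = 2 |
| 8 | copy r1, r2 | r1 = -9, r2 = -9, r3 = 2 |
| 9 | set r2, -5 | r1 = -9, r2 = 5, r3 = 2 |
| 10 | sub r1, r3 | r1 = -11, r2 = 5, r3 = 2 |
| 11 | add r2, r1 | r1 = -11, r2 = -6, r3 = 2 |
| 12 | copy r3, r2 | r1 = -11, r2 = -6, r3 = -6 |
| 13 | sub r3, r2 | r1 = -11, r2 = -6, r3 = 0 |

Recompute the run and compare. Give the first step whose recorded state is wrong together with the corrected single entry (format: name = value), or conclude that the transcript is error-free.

Step 1: r2 = 6 * -9 = -54 — in agreement.
Step 2: r2 = -9 — agrees with the transcript.
Step 3: r1 = -9 - -7 = -2 — verified.
Step 4: r3 = -7 - -9 = 2 — same as recorded.
Step 5: r3 = -2 — consistent with the transcript.
Step 6: r3 = -(-2) = 2 — checks out.
Step 7: r1 = -(-2) = 2 — consistent with the transcript.
Step 8: r1 = -9 — consistent with the transcript.
Step 9: r2 = -5 — not what was recorded.
So the first discrepancy is step 9, where the right value is r2 = -5.

step 9, r2 = -5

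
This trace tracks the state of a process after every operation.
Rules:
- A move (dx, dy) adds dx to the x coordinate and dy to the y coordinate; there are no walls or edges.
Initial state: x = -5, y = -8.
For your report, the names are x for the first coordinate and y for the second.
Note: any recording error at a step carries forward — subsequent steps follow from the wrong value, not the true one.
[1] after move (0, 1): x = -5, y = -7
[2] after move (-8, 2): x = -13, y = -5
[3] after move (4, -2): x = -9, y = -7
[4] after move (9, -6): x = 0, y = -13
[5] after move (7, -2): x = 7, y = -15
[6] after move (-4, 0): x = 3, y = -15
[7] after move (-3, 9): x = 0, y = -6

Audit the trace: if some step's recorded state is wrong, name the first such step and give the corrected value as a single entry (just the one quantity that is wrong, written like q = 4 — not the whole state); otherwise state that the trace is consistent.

Recomputing the run from the initial state:
step 1: x = -5, y = -7
step 2: x = -13, y = -5
step 3: x = -9, y = -7
step 4: x = 0, y = -13
step 5: x = 7, y = -15
step 6: x = 3, y = -15
step 7: x = 0, y = -6
This matches the trace at every step.

no error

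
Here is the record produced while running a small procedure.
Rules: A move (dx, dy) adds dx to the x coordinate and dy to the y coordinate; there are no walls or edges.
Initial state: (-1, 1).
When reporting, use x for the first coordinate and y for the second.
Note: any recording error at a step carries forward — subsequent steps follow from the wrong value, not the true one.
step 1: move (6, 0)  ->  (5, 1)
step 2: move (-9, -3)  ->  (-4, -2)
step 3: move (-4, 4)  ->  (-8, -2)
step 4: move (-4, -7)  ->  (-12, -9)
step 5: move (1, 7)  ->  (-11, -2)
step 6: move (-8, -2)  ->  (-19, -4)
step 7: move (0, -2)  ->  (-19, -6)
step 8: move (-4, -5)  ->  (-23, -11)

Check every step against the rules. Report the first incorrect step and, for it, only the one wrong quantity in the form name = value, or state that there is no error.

step 1: x = -1 + (6) = 5, y = 1 + (0) = 1 -> no discrepancy
step 2: x = 5 + (-9) = -4, y = 1 + (-3) = -2 -> verified
step 3: x = -4 + (-4) = -8, y = -2 + (4) = 2 -> the record has a different value
Conclusion: step 3 carries the first error; the entry should be y = 2.

step 3, y = 2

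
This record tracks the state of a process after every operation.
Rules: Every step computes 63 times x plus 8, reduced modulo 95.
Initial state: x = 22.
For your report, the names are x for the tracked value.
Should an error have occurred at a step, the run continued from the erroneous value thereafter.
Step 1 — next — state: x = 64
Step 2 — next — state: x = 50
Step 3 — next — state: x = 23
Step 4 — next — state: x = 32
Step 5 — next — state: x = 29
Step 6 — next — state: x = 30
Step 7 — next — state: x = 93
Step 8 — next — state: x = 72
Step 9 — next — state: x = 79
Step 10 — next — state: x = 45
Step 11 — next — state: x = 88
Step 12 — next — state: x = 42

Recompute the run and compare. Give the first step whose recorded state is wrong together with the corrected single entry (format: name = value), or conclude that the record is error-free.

no error

Step 1: x = (63*22 + 8) mod 95 = 64 — verified.
Step 2: x = (63*64 + 8) mod 95 = 50 — confirmed correct.
Step 3: x = (63*50 + 8) mod 95 = 23 — consistent with the record.
Step 4: x = (63*23 + 8) mod 95 = 32 — consistent with the record.
Step 5: x = (63*32 + 8) mod 95 = 29 — consistent with the record.
Step 6: x = (63*29 + 8) mod 95 = 30 — agrees with the record.
Step 7: x = (63*30 + 8) mod 95 = 93 — agrees with the record.
Step 8: x = (63*93 + 8) mod 95 = 72 — same as recorded.
Step 9: x = (63*72 + 8) mod 95 = 79 — matches.
Step 10: x = (63*79 + 8) mod 95 = 45 — matches.
Step 11: x = (63*45 + 8) mod 95 = 88 — confirmed correct.
Step 12: x = (63*88 + 8) mod 95 = 42 — checks out.
No step deviates from the rules.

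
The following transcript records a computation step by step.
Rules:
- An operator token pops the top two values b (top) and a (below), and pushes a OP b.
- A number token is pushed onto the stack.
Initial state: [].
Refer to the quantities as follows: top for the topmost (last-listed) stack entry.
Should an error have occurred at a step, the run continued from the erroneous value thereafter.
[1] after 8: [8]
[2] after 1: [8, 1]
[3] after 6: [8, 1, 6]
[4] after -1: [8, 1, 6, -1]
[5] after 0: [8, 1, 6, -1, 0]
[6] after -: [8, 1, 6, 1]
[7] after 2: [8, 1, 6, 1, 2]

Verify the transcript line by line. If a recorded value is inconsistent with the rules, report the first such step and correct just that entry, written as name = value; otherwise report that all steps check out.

Recomputing the run from the initial state:
step 1: [8]
step 2: [8, 1]
step 3: [8, 1, 6]
step 4: [8, 1, 6, -1]
step 5: [8, 1, 6, -1, 0]
step 6: [8, 1, 6, -1]
step 7: [8, 1, 6, -1, 2]
The first disagreement with the transcript is at step 6, where the value should be top = -1.

step 6, top = -1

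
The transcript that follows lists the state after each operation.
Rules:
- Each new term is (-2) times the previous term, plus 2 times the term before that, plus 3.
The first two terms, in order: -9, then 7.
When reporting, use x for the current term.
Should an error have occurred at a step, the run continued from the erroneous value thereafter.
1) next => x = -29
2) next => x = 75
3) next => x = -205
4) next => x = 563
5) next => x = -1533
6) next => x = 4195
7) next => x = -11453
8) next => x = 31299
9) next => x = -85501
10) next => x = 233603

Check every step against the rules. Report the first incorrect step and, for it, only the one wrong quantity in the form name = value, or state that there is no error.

step 1: x = -2*(7) + (2)*(-9) + (3) = -29 -> consistent with the transcript
step 2: x = -2*(-29) + (2)*(7) + (3) = 75 -> checks out
step 3: x = -2*(75) + (2)*(-29) + (3) = -205 -> no discrepancy
step 4: x = -2*(-205) + (2)*(75) + (3) = 563 -> exactly as logged
step 5: x = -2*(563) + (2)*(-205) + (3) = -1533 -> no discrepancy
step 6: x = -2*(-1533) + (2)*(563) + (3) = 4195 -> agrees with the transcript
step 7: x = -2*(4195) + (2)*(-1533) + (3) = -11453 -> in agreement
step 8: x = -2*(-11453) + (2)*(4195) + (3) = 31299 -> agrees with the transcript
step 9: x = -2*(31299) + (2)*(-11453) + (3) = -85501 -> same as recorded
step 10: x = -2*(-85501) + (2)*(31299) + (3) = 233603 -> no discrepancy
No step deviates from the rules.

no error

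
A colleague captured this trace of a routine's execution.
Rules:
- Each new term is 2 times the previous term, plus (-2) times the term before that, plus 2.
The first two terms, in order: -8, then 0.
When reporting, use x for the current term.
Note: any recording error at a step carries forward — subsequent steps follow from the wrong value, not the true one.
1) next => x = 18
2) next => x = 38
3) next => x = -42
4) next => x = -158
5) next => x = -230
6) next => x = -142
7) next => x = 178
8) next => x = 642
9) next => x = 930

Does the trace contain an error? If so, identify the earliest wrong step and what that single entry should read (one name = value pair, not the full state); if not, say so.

step 1: x = 2*(0) + (-2)*(-8) + (2) = 18 -> matches
step 2: x = 2*(18) + (-2)*(0) + (2) = 38 -> matches
step 3: x = 2*(38) + (-2)*(18) + (2) = 42 -> a discrepancy with the trace
Step 3 is the first one off; corrected, x = 42.

step 3, x = 42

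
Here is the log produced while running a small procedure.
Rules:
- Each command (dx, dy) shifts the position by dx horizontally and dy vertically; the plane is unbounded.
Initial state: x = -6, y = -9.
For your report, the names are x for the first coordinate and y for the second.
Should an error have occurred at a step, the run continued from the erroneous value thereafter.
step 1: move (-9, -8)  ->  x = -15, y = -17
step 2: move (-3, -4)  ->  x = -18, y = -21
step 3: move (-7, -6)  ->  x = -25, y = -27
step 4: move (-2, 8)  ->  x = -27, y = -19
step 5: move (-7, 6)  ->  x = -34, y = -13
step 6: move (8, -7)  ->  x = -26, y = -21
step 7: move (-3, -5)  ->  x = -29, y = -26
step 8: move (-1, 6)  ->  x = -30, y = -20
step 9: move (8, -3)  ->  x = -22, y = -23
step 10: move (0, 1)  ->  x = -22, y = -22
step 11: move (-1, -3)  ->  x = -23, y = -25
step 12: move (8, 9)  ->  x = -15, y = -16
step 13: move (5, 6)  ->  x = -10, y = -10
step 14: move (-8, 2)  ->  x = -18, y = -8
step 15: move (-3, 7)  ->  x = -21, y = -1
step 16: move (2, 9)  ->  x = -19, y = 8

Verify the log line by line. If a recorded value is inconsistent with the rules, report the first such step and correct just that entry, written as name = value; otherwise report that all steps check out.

Recomputing the run from the initial state:
step 1: x = -15, y = -17
step 2: x = -18, y = -21
step 3: x = -25, y = -27
step 4: x = -27, y = -19
step 5: x = -34, y = -13
step 6: x = -26, y = -20
step 7: x = -29, y = -25
step 8: x = -30, y = -19
step 9: x = -22, y = -22
step 10: x = -22, y = -21
step 11: x = -23, y = -24
step 12: x = -15, y = -15
step 13: x = -10, y = -9
step 14: x = -18, y = -7
step 15: x = -21, y = 0
step 16: x = -19, y = 9
The first disagreement with the log is at step 6, where the value should be y = -20.

step 6, y = -20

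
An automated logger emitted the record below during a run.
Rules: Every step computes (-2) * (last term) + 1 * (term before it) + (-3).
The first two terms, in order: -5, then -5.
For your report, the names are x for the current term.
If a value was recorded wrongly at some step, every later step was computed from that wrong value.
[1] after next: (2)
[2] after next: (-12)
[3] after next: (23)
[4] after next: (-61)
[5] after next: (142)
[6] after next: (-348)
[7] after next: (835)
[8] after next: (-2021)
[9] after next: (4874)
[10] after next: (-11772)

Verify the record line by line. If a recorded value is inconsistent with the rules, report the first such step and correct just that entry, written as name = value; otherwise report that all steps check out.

1. x = -2*(-5) + (1)*(-5) + (-3) = 2 (confirmed correct)
2. x = -2*(2) + (1)*(-5) + (-3) = -12 (confirmed correct)
3. x = -2*(-12) + (1)*(2) + (-3) = 23 (consistent with the record)
4. x = -2*(23) + (1)*(-12) + (-3) = -61 (checks out)
5. x = -2*(-61) + (1)*(23) + (-3) = 142 (exactly as logged)
6. x = -2*(142) + (1)*(-61) + (-3) = -348 (same as recorded)
7. x = -2*(-348) + (1)*(142) + (-3) = 835 (checks out)
8. x = -2*(835) + (1)*(-348) + (-3) = -2021 (verified)
9. x = -2*(-2021) + (1)*(835) + (-3) = 4874 (matches)
10. x = -2*(4874) + (1)*(-2021) + (-3) = -11772 (confirmed correct)
Every step is consistent.

no error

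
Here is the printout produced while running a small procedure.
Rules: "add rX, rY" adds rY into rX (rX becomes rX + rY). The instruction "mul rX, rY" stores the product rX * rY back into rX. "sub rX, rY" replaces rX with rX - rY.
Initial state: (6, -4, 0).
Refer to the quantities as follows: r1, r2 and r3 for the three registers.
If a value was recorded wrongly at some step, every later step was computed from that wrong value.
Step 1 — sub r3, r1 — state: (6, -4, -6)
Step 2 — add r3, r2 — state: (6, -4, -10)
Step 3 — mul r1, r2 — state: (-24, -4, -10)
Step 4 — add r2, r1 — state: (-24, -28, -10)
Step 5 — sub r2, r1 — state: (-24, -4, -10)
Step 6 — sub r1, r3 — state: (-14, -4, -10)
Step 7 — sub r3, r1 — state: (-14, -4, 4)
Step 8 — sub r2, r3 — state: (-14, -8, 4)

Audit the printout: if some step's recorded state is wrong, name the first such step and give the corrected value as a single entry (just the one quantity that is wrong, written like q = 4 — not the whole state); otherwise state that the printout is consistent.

1. r3 = 0 - 6 = -6 (checks out)
2. r3 = -6 + -4 = -10 (checks out)
3. r1 = 6 * -4 = -24 (agrees with the printout)
4. r2 = -4 + -24 = -28 (in agreement)
5. r2 = -28 - -24 = -4 (confirmed correct)
6. r1 = -24 - -10 = -14 (agrees with the printout)
7. r3 = -10 - -14 = 4 (verified)
8. r2 = -4 - 4 = -8 (confirmed correct)
Nothing is out of place; the run is error-free.

no error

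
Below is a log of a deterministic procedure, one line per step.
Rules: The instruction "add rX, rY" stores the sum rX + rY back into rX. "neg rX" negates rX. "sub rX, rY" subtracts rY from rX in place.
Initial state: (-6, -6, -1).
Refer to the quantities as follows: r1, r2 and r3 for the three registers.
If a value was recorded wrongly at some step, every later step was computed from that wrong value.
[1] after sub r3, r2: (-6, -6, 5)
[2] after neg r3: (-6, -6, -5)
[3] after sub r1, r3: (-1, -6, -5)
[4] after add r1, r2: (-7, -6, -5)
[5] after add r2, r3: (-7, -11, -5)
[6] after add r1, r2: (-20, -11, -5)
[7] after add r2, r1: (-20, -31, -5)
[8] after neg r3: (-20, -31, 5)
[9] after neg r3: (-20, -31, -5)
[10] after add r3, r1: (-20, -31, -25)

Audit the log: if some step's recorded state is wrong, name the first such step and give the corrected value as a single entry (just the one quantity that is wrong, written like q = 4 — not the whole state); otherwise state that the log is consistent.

Recomputing the run from the initial state:
step 1: r1 = -6, r2 = -6, r3 = 5
step 2: r1 = -6, r2 = -6, r3 = -5
step 3: r1 = -1, r2 = -6, r3 = -5
step 4: r1 = -7, r2 = -6, r3 = -5
step 5: r1 = -7, r2 = -11, r3 = -5
step 6: r1 = -18, r2 = -11, r3 = -5
step 7: r1 = -18, r2 = -29, r3 = -5
step 8: r1 = -18, r2 = -29, r3 = 5
step 9: r1 = -18, r2 = -29, r3 = -5
step 10: r1 = -18, r2 = -29, r3 = -23
The first disagreement with the log is at step 6, where the value should be r1 = -18.

step 6, r1 = -18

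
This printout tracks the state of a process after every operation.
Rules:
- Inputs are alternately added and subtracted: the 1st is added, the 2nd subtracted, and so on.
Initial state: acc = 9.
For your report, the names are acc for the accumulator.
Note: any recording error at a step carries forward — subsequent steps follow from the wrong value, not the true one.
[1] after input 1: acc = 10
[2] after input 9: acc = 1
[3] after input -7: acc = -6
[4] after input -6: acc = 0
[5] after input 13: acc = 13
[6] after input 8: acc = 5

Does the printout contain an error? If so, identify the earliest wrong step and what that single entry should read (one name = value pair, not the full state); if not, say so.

no error

step 1: acc = 9 + 1 = 10 -> consistent with the printout
step 2: acc = 10 - 9 = 1 -> same as recorded
step 3: acc = 1 + -7 = -6 -> no discrepancy
step 4: acc = -6 - -6 = 0 -> agrees with the printout
step 5: acc = 0 + 13 = 13 -> exactly as logged
step 6: acc = 13 - 8 = 5 -> exactly as logged
Every step is consistent.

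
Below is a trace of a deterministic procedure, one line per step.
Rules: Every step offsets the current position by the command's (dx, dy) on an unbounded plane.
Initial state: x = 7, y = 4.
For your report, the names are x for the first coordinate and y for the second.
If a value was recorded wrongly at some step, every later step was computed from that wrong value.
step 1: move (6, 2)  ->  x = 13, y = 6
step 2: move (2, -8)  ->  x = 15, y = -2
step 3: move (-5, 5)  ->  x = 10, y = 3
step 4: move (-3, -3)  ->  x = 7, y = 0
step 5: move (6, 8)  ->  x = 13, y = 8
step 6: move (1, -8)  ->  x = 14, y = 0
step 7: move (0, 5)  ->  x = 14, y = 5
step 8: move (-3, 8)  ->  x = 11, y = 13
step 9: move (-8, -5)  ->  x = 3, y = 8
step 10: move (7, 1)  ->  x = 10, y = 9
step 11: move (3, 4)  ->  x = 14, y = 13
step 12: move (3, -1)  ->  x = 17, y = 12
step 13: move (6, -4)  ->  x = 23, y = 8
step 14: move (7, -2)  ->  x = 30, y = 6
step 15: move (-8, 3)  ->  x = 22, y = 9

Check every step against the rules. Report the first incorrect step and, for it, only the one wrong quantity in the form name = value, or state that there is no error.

Recomputing the run from the initial state:
step 1: x = 13, y = 6
step 2: x = 15, y = -2
step 3: x = 10, y = 3
step 4: x = 7, y = 0
step 5: x = 13, y = 8
step 6: x = 14, y = 0
step 7: x = 14, y = 5
step 8: x = 11, y = 13
step 9: x = 3, y = 8
step 10: x = 10, y = 9
step 11: x = 13, y = 13
step 12: x = 16, y = 12
step 13: x = 22, y = 8
step 14: x = 29, y = 6
step 15: x = 21, y = 9
The first disagreement with the trace is at step 11, where the value should be x = 13.

step 11, x = 13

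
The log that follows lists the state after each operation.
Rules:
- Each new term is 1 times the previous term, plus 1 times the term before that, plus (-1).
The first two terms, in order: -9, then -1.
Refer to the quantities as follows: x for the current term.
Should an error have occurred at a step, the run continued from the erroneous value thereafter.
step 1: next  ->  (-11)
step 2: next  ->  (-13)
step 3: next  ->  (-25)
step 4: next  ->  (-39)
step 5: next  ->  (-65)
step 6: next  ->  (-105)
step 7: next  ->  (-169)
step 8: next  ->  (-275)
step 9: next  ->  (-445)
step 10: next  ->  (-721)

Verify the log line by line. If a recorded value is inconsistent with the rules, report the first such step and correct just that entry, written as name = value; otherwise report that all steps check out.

Recomputing the run from the initial state:
step 1: x = -11
step 2: x = -13
step 3: x = -25
step 4: x = -39
step 5: x = -65
step 6: x = -105
step 7: x = -171
step 8: x = -277
step 9: x = -449
step 10: x = -727
The first disagreement with the log is at step 7, where the value should be x = -171.

step 7, x = -171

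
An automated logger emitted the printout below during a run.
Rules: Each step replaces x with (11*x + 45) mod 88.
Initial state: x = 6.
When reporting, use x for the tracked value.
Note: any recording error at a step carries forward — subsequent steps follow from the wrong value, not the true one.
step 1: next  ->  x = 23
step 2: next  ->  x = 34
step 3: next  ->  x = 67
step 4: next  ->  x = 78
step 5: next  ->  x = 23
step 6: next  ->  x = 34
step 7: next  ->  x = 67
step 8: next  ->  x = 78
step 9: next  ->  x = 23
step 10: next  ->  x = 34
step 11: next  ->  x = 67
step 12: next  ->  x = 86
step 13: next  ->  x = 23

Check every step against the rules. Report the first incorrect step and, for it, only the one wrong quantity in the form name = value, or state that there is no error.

step 12, x = 78

step 1: x = (11*6 + 45) mod 88 = 23 -> exactly as logged
step 2: x = (11*23 + 45) mod 88 = 34 -> same as recorded
step 3: x = (11*34 + 45) mod 88 = 67 -> no discrepancy
step 4: x = (11*67 + 45) mod 88 = 78 -> no discrepancy
step 5: x = (11*78 + 45) mod 88 = 23 -> matches
step 6: x = (11*23 + 45) mod 88 = 34 -> checks out
step 7: x = (11*34 + 45) mod 88 = 67 -> agrees with the printout
step 8: x = (11*67 + 45) mod 88 = 78 -> verified
step 9: x = (11*78 + 45) mod 88 = 23 -> no discrepancy
step 10: x = (11*23 + 45) mod 88 = 34 -> matches
step 11: x = (11*34 + 45) mod 88 = 67 -> matches
step 12: x = (11*67 + 45) mod 88 = 78 -> not what was recorded
The earliest wrong entry is at step 12: it should read x = 78.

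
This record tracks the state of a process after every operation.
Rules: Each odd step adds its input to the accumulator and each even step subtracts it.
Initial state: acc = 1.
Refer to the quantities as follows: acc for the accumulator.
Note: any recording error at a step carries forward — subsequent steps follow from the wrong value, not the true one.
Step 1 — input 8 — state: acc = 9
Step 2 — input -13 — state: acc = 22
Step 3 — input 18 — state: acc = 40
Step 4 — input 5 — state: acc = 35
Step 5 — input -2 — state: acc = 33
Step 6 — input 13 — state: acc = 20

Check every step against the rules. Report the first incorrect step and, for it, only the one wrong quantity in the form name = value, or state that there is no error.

1. acc = 1 + 8 = 9 (same as recorded)
2. acc = 9 - -13 = 22 (verified)
3. acc = 22 + 18 = 40 (checks out)
4. acc = 40 - 5 = 35 (no discrepancy)
5. acc = 35 + -2 = 33 (matches)
6. acc = 33 - 13 = 20 (no discrepancy)
All steps check out; nothing to correct.

no error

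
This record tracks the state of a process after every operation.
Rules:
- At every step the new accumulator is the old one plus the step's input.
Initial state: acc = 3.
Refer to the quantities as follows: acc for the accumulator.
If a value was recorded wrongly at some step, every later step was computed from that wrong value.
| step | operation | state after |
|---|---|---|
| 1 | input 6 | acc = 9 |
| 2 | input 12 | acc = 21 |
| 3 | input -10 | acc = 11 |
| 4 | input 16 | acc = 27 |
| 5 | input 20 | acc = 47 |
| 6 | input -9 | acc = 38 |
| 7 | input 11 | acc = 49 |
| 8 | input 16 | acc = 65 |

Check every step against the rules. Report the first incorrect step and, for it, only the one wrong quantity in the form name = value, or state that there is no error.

no error

step 1: acc = 3 + 6 = 9 -> exactly as logged
step 2: acc = 9 + 12 = 21 -> verified
step 3: acc = 21 + -10 = 11 -> agrees with the record
step 4: acc = 11 + 16 = 27 -> matches
step 5: acc = 27 + 20 = 47 -> consistent with the record
step 6: acc = 47 + -9 = 38 -> no discrepancy
step 7: acc = 38 + 11 = 49 -> agrees with the record
step 8: acc = 49 + 16 = 65 -> matches
All entries verified; no error found.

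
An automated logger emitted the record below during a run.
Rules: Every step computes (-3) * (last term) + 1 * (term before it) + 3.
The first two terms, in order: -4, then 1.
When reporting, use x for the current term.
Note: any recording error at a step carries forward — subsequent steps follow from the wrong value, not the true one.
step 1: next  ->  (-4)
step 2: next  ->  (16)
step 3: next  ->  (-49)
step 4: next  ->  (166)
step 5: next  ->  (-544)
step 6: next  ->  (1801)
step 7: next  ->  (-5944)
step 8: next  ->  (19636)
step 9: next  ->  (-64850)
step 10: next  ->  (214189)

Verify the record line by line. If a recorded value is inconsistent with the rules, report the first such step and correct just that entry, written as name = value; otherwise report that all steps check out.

step 9, x = -64849

step 1: x = -3*(1) + (1)*(-4) + (3) = -4 -> verified
step 2: x = -3*(-4) + (1)*(1) + (3) = 16 -> verified
step 3: x = -3*(16) + (1)*(-4) + (3) = -49 -> agrees with the record
step 4: x = -3*(-49) + (1)*(16) + (3) = 166 -> agrees with the record
step 5: x = -3*(166) + (1)*(-49) + (3) = -544 -> in agreement
step 6: x = -3*(-544) + (1)*(166) + (3) = 1801 -> same as recorded
step 7: x = -3*(1801) + (1)*(-544) + (3) = -5944 -> exactly as logged
step 8: x = -3*(-5944) + (1)*(1801) + (3) = 19636 -> same as recorded
step 9: x = -3*(19636) + (1)*(-5944) + (3) = -64849 -> the entry is off here
First deviation found at step 9; the corrected entry is x = -64849.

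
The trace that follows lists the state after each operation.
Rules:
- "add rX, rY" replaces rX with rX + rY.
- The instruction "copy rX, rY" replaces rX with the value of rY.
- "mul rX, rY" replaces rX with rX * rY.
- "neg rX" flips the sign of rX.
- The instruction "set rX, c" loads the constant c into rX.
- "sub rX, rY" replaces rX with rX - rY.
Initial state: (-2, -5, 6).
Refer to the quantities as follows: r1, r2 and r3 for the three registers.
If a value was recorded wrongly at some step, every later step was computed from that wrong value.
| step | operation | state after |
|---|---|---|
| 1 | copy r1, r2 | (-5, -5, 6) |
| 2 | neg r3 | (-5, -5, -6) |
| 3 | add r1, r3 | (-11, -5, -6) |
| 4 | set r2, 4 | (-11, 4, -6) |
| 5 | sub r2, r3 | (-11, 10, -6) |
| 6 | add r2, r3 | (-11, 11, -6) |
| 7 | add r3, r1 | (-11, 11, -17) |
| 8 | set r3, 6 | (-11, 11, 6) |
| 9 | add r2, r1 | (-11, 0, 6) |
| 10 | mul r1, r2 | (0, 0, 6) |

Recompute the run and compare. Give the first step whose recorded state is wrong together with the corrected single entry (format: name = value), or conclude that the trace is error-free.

step 6, r2 = 4

step 1: r1 = -5 -> confirmed correct
step 2: r3 = -(6) = -6 -> consistent with the trace
step 3: r1 = -5 + -6 = -11 -> verified
step 4: r2 = 4 -> confirmed correct
step 5: r2 = 4 - -6 = 10 -> no discrepancy
step 6: r2 = 10 + -6 = 4 -> the trace has a different value
Step 6 is the first one off; corrected, r2 = 4.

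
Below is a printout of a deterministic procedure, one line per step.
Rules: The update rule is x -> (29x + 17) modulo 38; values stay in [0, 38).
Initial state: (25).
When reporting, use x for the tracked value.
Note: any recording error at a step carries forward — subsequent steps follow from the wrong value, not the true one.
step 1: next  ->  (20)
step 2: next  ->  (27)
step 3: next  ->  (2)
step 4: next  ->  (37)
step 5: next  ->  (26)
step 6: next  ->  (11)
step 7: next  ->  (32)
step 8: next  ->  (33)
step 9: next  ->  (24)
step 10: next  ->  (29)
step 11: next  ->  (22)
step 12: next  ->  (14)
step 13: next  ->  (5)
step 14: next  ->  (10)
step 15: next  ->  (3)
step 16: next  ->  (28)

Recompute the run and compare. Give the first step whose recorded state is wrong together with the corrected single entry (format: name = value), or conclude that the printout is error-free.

step 12, x = 9

Step 1: x = (29*25 + 17) mod 38 = 20 — verified.
Step 2: x = (29*20 + 17) mod 38 = 27 — no discrepancy.
Step 3: x = (29*27 + 17) mod 38 = 2 — exactly as logged.
Step 4: x = (29*2 + 17) mod 38 = 37 — checks out.
Step 5: x = (29*37 + 17) mod 38 = 26 — no discrepancy.
Step 6: x = (29*26 + 17) mod 38 = 11 — checks out.
Step 7: x = (29*11 + 17) mod 38 = 32 — agrees with the printout.
Step 8: x = (29*32 + 17) mod 38 = 33 — agrees with the printout.
Step 9: x = (29*33 + 17) mod 38 = 24 — matches.
Step 10: x = (29*24 + 17) mod 38 = 29 — same as recorded.
Step 11: x = (29*29 + 17) mod 38 = 22 — verified.
Step 12: x = (29*22 + 17) mod 38 = 9 — a discrepancy with the printout.
Conclusion: step 12 carries the first error; the entry should be x = 9.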